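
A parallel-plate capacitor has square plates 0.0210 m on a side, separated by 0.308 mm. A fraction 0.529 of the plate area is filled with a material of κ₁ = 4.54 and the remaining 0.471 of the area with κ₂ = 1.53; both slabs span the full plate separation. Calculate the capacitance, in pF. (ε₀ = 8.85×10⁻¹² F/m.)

A = (0.0210 m)² = 4.41×10⁻⁴ m².
Side-by-side slabs ⇒ two capacitors in parallel, each spanning the full gap.
C₁ = κ₁ε₀A₁/d = 4.54 × 8.85×10⁻¹² × 2.33×10⁻⁴ / 3.08×10⁻⁴ = 3.04×10⁻¹¹ F.
C₂ = κ₂ε₀A₂/d = 1.53 × 8.85×10⁻¹² × 2.08×10⁻⁴ / 3.08×10⁻⁴ = 9.13×10⁻¹² F.
C = C₁ + C₂ = 3.96×10⁻¹¹ F.

39.6 pF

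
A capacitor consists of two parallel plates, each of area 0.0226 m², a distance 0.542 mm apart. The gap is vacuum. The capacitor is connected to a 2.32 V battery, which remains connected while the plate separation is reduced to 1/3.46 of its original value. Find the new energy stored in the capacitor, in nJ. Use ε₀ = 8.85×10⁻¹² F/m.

3.44 nJ

Initially C₁ = ε₀A/d = 8.85×10⁻¹² × 2.26×10⁻² / 5.42×10⁻⁴ = 3.69×10⁻¹⁰ F.
U₁ = 9.93×10⁻¹⁰ J.
Battery connected ⇒ V is held fixed. C₂ = 3.46 C₁ and U = ½CV², so U₂/U₁ = C₂/C₁ = 3.46.
U₂ = 3.46 × 9.93×10⁻¹⁰ = 3.44×10⁻⁹ J.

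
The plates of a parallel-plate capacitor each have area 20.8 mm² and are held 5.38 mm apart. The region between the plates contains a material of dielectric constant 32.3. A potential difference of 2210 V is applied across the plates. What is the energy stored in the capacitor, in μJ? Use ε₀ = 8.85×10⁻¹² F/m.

U ≈ 2.70 μJ

A = 20.8 mm² = 2.08×10⁻⁵ m².
C = κε₀A/d = 32.3 × 8.85×10⁻¹² × 2.08×10⁻⁵ / 5.38×10⁻³ = 1.11×10⁻¹² F.
U = ½CV² = ½ × 1.11×10⁻¹² × (2210)² = 2.70×10⁻⁶ J.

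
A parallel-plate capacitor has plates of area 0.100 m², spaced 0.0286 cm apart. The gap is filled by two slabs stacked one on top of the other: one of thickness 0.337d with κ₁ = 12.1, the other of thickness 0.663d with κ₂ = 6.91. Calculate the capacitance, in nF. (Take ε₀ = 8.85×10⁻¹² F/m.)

Stacked slabs ⇒ two capacitors in series, each with the full plate area.
C₁ = κ₁ε₀A/d₁ = 12.1 × 8.85×10⁻¹² × 0.100 / 9.64×10⁻⁵ = 1.11×10⁻⁷ F.
C₂ = κ₂ε₀A/d₂ = 6.91 × 8.85×10⁻¹² × 0.100 / 1.90×10⁻⁴ = 3.23×10⁻⁸ F.
C = (1/C₁ + 1/C₂)⁻¹ = 2.50×10⁻⁸ F.

25.0 nF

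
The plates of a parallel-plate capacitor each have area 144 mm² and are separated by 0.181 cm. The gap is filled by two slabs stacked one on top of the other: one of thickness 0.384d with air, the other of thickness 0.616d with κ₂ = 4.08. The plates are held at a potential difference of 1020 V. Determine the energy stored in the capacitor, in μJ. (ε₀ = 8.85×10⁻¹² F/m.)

A = 144 mm² = 1.44×10⁻⁴ m².
Stacked slabs ⇒ two capacitors in series, each with the full plate area.
C₁ = κ₁ε₀A/d₁ = 1.00 × 8.85×10⁻¹² × 1.44×10⁻⁴ / 6.95×10⁻⁴ = 1.83×10⁻¹² F.
C₂ = κ₂ε₀A/d₂ = 4.08 × 8.85×10⁻¹² × 1.44×10⁻⁴ / 1.11×10⁻³ = 4.66×10⁻¹² F.
C = (1/C₁ + 1/C₂)⁻¹ = 1.32×10⁻¹² F.
U = ½CV² = ½ × 1.32×10⁻¹² × (1020)² = 6.85×10⁻⁷ J.

0.685 μJ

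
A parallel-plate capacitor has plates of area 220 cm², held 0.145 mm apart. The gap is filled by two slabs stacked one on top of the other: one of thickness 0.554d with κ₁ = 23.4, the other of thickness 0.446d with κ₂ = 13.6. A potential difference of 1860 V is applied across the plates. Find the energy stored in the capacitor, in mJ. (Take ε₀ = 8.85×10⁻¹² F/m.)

A = 220 cm² = 2.20×10⁻² m².
Stacked slabs ⇒ two capacitors in series, each with the full plate area.
C₁ = κ₁ε₀A/d₁ = 23.4 × 8.85×10⁻¹² × 2.20×10⁻² / 8.03×10⁻⁵ = 5.67×10⁻⁸ F.
C₂ = κ₂ε₀A/d₂ = 13.6 × 8.85×10⁻¹² × 2.20×10⁻² / 6.47×10⁻⁵ = 4.09×10⁻⁸ F.
C = (1/C₁ + 1/C₂)⁻¹ = 2.38×10⁻⁸ F.
U = ½CV² = ½ × 2.38×10⁻⁸ × (1860)² = 4.11×10⁻² J.

41.1 mJ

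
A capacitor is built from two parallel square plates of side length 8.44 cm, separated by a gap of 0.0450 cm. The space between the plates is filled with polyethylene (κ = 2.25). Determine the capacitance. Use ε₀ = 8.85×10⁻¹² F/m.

C ≈ 315 pF

A = (8.44 cm)² = 7.12×10⁻³ m².
C = κε₀A/d = 2.25 × 8.85×10⁻¹² × 7.12×10⁻³ / 4.50×10⁻⁴ = 3.15×10⁻¹⁰ F.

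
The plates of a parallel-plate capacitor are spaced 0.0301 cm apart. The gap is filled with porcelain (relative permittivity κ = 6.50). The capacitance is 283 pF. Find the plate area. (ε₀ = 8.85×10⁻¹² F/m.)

A ≈ 14.8 cm²

A = Cd/(κε₀) = 2.83×10⁻¹⁰ × 3.01×10⁻⁴ / (6.50 × 8.85×10⁻¹²) = 1.48×10⁻³ m².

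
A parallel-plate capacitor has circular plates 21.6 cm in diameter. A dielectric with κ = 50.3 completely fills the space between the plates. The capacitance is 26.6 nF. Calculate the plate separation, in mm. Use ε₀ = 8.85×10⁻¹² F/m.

A = π(21.6/2 cm)² = 3.66×10⁻² m².
d = κε₀A/C = 50.3 × 8.85×10⁻¹² × 3.66×10⁻² / 2.66×10⁻⁸ = 6.13×10⁻⁴ m.

0.613 mm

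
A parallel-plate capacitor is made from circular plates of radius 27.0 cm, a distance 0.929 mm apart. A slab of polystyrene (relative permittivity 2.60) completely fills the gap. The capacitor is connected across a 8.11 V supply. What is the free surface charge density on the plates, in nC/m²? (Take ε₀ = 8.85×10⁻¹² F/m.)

σ ≈ 201 nC/m²

A = π(27.0 cm)² = 0.229 m².
C = κε₀A/d = 2.60 × 8.85×10⁻¹² × 0.229 / 9.29×10⁻⁴ = 5.67×10⁻⁹ F.
σ = Q/A = CV/A = 5.67×10⁻⁹ × 8.11 / 0.229 = 2.01×10⁻⁷ C/m².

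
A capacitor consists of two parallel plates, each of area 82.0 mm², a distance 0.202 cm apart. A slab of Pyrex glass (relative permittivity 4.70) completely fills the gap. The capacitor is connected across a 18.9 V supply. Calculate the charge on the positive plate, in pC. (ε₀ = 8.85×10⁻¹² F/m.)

31.9 pC

A = 82.0 mm² = 8.20×10⁻⁵ m².
C = κε₀A/d = 4.70 × 8.85×10⁻¹² × 8.20×10⁻⁵ / 2.02×10⁻³ = 1.69×10⁻¹² F.
Q = CV = 1.69×10⁻¹² × 18.9 = 3.19×10⁻¹¹ C.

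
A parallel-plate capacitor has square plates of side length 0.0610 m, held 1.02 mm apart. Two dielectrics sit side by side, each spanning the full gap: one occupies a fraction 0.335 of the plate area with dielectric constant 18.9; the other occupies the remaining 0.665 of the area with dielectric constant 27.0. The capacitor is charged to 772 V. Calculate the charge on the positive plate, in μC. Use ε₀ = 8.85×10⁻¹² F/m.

0.605 μC

A = (0.0610 m)² = 3.72×10⁻³ m².
Side-by-side slabs ⇒ two capacitors in parallel, each spanning the full gap.
C₁ = κ₁ε₀A₁/d = 18.9 × 8.85×10⁻¹² × 1.25×10⁻³ / 1.02×10⁻³ = 2.04×10⁻¹⁰ F.
C₂ = κ₂ε₀A₂/d = 27.0 × 8.85×10⁻¹² × 2.47×10⁻³ / 1.02×10⁻³ = 5.80×10⁻¹⁰ F.
C = C₁ + C₂ = 7.84×10⁻¹⁰ F.
Q = CV = 7.84×10⁻¹⁰ × 772 = 6.05×10⁻⁷ C.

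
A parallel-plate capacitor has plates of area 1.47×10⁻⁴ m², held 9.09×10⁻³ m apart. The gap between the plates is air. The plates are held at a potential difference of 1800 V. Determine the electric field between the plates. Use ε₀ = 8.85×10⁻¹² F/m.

198 kV/m

E = V/d = 1800 / 9.09×10⁻³ = 1.98×10⁵ V/m.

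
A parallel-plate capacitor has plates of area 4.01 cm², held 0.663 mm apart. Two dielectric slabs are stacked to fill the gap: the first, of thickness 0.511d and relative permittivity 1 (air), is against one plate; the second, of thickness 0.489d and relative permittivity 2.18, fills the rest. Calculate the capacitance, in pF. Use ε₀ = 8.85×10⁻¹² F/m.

A = 4.01 cm² = 4.01×10⁻⁴ m².
Stacked slabs ⇒ two capacitors in series, each with the full plate area.
C₁ = κ₁ε₀A/d₁ = 1.00 × 8.85×10⁻¹² × 4.01×10⁻⁴ / 3.39×10⁻⁴ = 1.05×10⁻¹¹ F.
C₂ = κ₂ε₀A/d₂ = 2.18 × 8.85×10⁻¹² × 4.01×10⁻⁴ / 3.24×10⁻⁴ = 2.39×10⁻¹¹ F.
C = (1/C₁ + 1/C₂)⁻¹ = 7.28×10⁻¹² F.

7.28 pF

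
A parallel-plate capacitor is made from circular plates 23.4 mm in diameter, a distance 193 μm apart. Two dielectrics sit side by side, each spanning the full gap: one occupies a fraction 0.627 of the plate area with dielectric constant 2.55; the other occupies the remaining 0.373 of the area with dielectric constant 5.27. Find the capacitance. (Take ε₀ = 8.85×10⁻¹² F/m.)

A = π(23.4/2 mm)² = 4.30×10⁻⁴ m².
Side-by-side slabs ⇒ two capacitors in parallel, each spanning the full gap.
C₁ = κ₁ε₀A₁/d = 2.55 × 8.85×10⁻¹² × 2.70×10⁻⁴ / 1.93×10⁻⁴ = 3.15×10⁻¹¹ F.
C₂ = κ₂ε₀A₂/d = 5.27 × 8.85×10⁻¹² × 1.60×10⁻⁴ / 1.93×10⁻⁴ = 3.88×10⁻¹¹ F.
C = C₁ + C₂ = 7.03×10⁻¹¹ F.

C ≈ 70.3 pF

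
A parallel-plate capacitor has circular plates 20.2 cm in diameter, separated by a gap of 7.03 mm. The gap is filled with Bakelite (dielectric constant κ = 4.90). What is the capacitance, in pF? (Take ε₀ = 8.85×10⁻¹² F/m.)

198 pF

A = π(20.2/2 cm)² = 3.20×10⁻² m².
C = κε₀A/d = 4.90 × 8.85×10⁻¹² × 3.20×10⁻² / 7.03×10⁻³ = 1.98×10⁻¹⁰ F.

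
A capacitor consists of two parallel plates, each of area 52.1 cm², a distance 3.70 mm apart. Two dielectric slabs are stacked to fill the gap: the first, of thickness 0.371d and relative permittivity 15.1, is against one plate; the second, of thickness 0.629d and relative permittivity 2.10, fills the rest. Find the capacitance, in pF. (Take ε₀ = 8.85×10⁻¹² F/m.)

C ≈ 38.5 pF

A = 52.1 cm² = 5.21×10⁻³ m².
Stacked slabs ⇒ two capacitors in series, each with the full plate area.
C₁ = κ₁ε₀A/d₁ = 15.1 × 8.85×10⁻¹² × 5.21×10⁻³ / 1.37×10⁻³ = 5.07×10⁻¹⁰ F.
C₂ = κ₂ε₀A/d₂ = 2.10 × 8.85×10⁻¹² × 5.21×10⁻³ / 2.33×10⁻³ = 4.16×10⁻¹¹ F.
C = (1/C₁ + 1/C₂)⁻¹ = 3.85×10⁻¹¹ F.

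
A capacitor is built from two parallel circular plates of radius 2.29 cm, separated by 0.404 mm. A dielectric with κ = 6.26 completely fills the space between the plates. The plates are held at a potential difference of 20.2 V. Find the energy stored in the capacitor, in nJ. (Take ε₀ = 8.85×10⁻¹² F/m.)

U ≈ 46.1 nJ

A = π(2.29 cm)² = 1.65×10⁻³ m².
C = κε₀A/d = 6.26 × 8.85×10⁻¹² × 1.65×10⁻³ / 4.04×10⁻⁴ = 2.26×10⁻¹⁰ F.
U = ½CV² = ½ × 2.26×10⁻¹⁰ × (20.2)² = 4.61×10⁻⁸ J.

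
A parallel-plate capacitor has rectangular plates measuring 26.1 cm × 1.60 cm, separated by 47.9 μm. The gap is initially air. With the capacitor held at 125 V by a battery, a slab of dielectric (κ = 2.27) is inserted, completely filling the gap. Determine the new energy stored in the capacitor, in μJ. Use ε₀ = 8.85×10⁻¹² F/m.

U ≈ 13.7 μJ

A = 26.1 × 1.60 cm² = 4.18×10⁻³ m².
Initially C₁ = ε₀A/d = 8.85×10⁻¹² × 4.18×10⁻³ / 4.79×10⁻⁵ = 7.72×10⁻¹⁰ F.
U₁ = 6.03×10⁻⁶ J.
Battery connected ⇒ V is held fixed. C₂ = 2.27 C₁ and U = ½CV², so U₂/U₁ = C₂/C₁ = 2.27.
U₂ = 2.27 × 6.03×10⁻⁶ = 1.37×10⁻⁵ J.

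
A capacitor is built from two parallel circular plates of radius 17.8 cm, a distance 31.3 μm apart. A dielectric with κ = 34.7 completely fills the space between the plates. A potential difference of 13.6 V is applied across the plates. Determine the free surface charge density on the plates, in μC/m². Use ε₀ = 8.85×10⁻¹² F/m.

σ ≈ 133 μC/m²

A = π(17.8 cm)² = 9.95×10⁻² m².
C = κε₀A/d = 34.7 × 8.85×10⁻¹² × 9.95×10⁻² / 3.13×10⁻⁵ = 9.77×10⁻⁷ F.
σ = Q/A = CV/A = 9.77×10⁻⁷ × 13.6 / 9.95×10⁻² = 1.33×10⁻⁴ C/m².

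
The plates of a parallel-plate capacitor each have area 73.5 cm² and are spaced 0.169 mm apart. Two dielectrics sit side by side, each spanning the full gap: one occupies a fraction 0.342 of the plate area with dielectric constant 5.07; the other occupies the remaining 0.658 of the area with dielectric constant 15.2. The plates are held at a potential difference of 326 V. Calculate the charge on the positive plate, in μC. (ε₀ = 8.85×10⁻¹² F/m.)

Q ≈ 1.47 μC

A = 73.5 cm² = 7.35×10⁻³ m².
Side-by-side slabs ⇒ two capacitors in parallel, each spanning the full gap.
C₁ = κ₁ε₀A₁/d = 5.07 × 8.85×10⁻¹² × 2.51×10⁻³ / 1.69×10⁻⁴ = 6.67×10⁻¹⁰ F.
C₂ = κ₂ε₀A₂/d = 15.2 × 8.85×10⁻¹² × 4.84×10⁻³ / 1.69×10⁻⁴ = 3.85×10⁻⁹ F.
C = C₁ + C₂ = 4.52×10⁻⁹ F.
Q = CV = 4.52×10⁻⁹ × 326 = 1.47×10⁻⁶ C.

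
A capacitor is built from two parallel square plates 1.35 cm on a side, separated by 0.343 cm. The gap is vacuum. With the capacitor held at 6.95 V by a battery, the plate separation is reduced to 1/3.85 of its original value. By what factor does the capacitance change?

C = ε₀A/d scales as 1/d, so C₂/C₁ = d₁/d₂ = 3.85.

3.85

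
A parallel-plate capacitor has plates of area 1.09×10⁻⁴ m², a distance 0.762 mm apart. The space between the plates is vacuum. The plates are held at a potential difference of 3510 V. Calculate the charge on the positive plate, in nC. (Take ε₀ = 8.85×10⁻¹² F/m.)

Q ≈ 4.44 nC

C = ε₀A/d = 8.85×10⁻¹² × 1.09×10⁻⁴ / 7.62×10⁻⁴ = 1.27×10⁻¹² F.
Q = CV = 1.27×10⁻¹² × 3510 = 4.44×10⁻⁹ C.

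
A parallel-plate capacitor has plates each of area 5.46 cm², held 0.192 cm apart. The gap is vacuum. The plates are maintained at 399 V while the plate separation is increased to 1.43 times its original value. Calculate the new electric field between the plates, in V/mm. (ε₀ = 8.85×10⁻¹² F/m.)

E ≈ 145 V/mm

A = 5.46 cm² = 5.46×10⁻⁴ m².
Initially C₁ = ε₀A/d = 8.85×10⁻¹² × 5.46×10⁻⁴ / 1.92×10⁻³ = 2.52×10⁻¹² F.
E₁ = 2.08×10⁵ V/m.
Battery connected ⇒ V is held fixed. E = V/d, so E₂/E₁ = d₁/d₂ = 0.699.
E₂ = 0.699 × 2.08×10⁵ = 1.45×10⁵ V/m.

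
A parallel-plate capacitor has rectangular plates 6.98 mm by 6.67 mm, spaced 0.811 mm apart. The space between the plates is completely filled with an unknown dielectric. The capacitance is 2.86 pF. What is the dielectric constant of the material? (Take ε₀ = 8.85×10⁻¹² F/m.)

A = 6.98 × 6.67 mm² = 4.66×10⁻⁵ m².
κ = Cd/(ε₀A) = 2.86×10⁻¹² × 8.11×10⁻⁴ / (8.85×10⁻¹² × 4.66×10⁻⁵) = 5.63.

5.63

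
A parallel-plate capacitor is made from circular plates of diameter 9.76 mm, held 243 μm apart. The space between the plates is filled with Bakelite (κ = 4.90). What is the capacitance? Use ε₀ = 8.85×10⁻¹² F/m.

A = π(9.76/2 mm)² = 7.48×10⁻⁵ m².
C = κε₀A/d = 4.90 × 8.85×10⁻¹² × 7.48×10⁻⁵ / 2.43×10⁻⁴ = 1.34×10⁻¹¹ F.

13.4 pF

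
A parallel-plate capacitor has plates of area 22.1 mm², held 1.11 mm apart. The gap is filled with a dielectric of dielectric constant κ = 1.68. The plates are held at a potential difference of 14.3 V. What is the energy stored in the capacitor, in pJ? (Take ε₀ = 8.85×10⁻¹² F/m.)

30.3 pJ

A = 22.1 mm² = 2.21×10⁻⁵ m².
C = κε₀A/d = 1.68 × 8.85×10⁻¹² × 2.21×10⁻⁵ / 1.11×10⁻³ = 2.96×10⁻¹³ F.
U = ½CV² = ½ × 2.96×10⁻¹³ × (14.3)² = 3.03×10⁻¹¹ J.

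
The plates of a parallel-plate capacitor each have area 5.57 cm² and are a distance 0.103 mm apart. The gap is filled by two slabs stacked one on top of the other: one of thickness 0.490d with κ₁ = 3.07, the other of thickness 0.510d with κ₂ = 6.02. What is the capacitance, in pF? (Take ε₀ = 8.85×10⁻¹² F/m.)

C ≈ 196 pF

A = 5.57 cm² = 5.57×10⁻⁴ m².
Stacked slabs ⇒ two capacitors in series, each with the full plate area.
C₁ = κ₁ε₀A/d₁ = 3.07 × 8.85×10⁻¹² × 5.57×10⁻⁴ / 5.05×10⁻⁵ = 3.00×10⁻¹⁰ F.
C₂ = κ₂ε₀A/d₂ = 6.02 × 8.85×10⁻¹² × 5.57×10⁻⁴ / 5.25×10⁻⁵ = 5.65×10⁻¹⁰ F.
C = (1/C₁ + 1/C₂)⁻¹ = 1.96×10⁻¹⁰ F.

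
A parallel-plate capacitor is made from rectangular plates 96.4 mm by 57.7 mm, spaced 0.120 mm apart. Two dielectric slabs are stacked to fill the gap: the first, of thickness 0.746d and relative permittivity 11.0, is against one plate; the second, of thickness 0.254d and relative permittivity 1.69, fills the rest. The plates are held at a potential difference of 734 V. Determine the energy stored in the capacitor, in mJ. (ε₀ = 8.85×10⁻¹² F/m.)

A = 96.4 × 57.7 mm² = 5.56×10⁻³ m².
Stacked slabs ⇒ two capacitors in series, each with the full plate area.
C₁ = κ₁ε₀A/d₁ = 11.0 × 8.85×10⁻¹² × 5.56×10⁻³ / 8.95×10⁻⁵ = 6.05×10⁻⁹ F.
C₂ = κ₂ε₀A/d₂ = 1.69 × 8.85×10⁻¹² × 5.56×10⁻³ / 3.05×10⁻⁵ = 2.73×10⁻⁹ F.
C = (1/C₁ + 1/C₂)⁻¹ = 1.88×10⁻⁹ F.
U = ½CV² = ½ × 1.88×10⁻⁹ × (734)² = 5.07×10⁻⁴ J.

0.507 mJ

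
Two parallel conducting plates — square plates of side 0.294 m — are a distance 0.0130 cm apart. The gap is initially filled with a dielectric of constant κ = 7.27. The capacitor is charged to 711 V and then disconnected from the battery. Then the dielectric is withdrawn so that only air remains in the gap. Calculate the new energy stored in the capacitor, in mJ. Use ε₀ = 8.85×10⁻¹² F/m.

A = (0.294 m)² = 8.64×10⁻² m².
Initially C₁ = κε₀A/d = 7.27 × 8.85×10⁻¹² × 8.64×10⁻² / 1.30×10⁻⁴ = 4.28×10⁻⁸ F.
U₁ = 1.08×10⁻² J.
Isolated ⇒ Q is held fixed. C₂ = 0.138 C₁ and U = Q²/(2C), so U₂/U₁ = C₁/C₂ = 7.27.
U₂ = 7.27 × 1.08×10⁻² = 7.86×10⁻² J.

U ≈ 78.6 mJ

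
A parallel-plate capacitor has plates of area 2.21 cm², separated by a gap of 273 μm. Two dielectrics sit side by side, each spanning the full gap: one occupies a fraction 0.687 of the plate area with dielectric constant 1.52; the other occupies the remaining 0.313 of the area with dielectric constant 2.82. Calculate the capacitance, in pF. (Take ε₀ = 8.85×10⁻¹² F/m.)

A = 2.21 cm² = 2.21×10⁻⁴ m².
Side-by-side slabs ⇒ two capacitors in parallel, each spanning the full gap.
C₁ = κ₁ε₀A₁/d = 1.52 × 8.85×10⁻¹² × 1.52×10⁻⁴ / 2.73×10⁻⁴ = 7.48×10⁻¹² F.
C₂ = κ₂ε₀A₂/d = 2.82 × 8.85×10⁻¹² × 6.92×10⁻⁵ / 2.73×10⁻⁴ = 6.32×10⁻¹² F.
C = C₁ + C₂ = 1.38×10⁻¹¹ F.

13.8 pF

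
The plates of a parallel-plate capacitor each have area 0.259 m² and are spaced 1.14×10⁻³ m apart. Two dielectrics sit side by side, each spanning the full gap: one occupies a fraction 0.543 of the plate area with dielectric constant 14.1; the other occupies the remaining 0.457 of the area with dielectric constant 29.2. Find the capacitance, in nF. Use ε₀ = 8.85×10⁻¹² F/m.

42.2 nF

Side-by-side slabs ⇒ two capacitors in parallel, each spanning the full gap.
C₁ = κ₁ε₀A₁/d = 14.1 × 8.85×10⁻¹² × 0.141 / 1.14×10⁻³ = 1.54×10⁻⁸ F.
C₂ = κ₂ε₀A₂/d = 29.2 × 8.85×10⁻¹² × 0.118 / 1.14×10⁻³ = 2.68×10⁻⁸ F.
C = C₁ + C₂ = 4.22×10⁻⁸ F.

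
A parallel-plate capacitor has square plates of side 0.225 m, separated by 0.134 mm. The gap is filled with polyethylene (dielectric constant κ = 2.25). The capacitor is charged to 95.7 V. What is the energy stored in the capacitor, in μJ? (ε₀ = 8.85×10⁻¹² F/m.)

A = (0.225 m)² = 5.06×10⁻² m².
C = κε₀A/d = 2.25 × 8.85×10⁻¹² × 5.06×10⁻² / 1.34×10⁻⁴ = 7.52×10⁻⁹ F.
U = ½CV² = ½ × 7.52×10⁻⁹ × (95.7)² = 3.44×10⁻⁵ J.

34.4 μJ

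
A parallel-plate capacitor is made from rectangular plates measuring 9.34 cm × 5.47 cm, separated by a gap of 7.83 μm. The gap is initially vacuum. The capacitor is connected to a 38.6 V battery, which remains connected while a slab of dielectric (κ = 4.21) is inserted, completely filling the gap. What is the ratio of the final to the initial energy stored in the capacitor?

Battery connected ⇒ V is held fixed.
C₂ = 4.21 C₁ and U = ½CV², so U₂/U₁ = C₂/C₁ = 4.21.

4.21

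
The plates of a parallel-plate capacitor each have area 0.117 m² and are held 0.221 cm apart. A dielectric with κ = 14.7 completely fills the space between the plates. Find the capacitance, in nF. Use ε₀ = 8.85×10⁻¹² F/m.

C ≈ 6.89 nF

C = κε₀A/d = 14.7 × 8.85×10⁻¹² × 0.117 / 2.21×10⁻³ = 6.89×10⁻⁹ F.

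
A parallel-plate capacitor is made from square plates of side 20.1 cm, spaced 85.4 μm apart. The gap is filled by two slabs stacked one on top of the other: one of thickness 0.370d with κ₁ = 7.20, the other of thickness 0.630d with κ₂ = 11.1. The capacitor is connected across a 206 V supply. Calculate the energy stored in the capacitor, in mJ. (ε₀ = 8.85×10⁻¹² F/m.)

A = (20.1 cm)² = 4.04×10⁻² m².
Stacked slabs ⇒ two capacitors in series, each with the full plate area.
C₁ = κ₁ε₀A/d₁ = 7.20 × 8.85×10⁻¹² × 4.04×10⁻² / 3.16×10⁻⁵ = 8.15×10⁻⁸ F.
C₂ = κ₂ε₀A/d₂ = 11.1 × 8.85×10⁻¹² × 4.04×10⁻² / 5.38×10⁻⁵ = 7.38×10⁻⁸ F.
C = (1/C₁ + 1/C₂)⁻¹ = 3.87×10⁻⁸ F.
U = ½CV² = ½ × 3.87×10⁻⁸ × (206)² = 8.21×10⁻⁴ J.

0.821 mJ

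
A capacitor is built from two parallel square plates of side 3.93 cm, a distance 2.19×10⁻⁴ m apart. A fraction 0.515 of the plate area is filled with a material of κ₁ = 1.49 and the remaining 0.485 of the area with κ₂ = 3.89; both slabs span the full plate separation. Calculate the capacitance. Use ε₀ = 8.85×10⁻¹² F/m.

A = (3.93 cm)² = 1.54×10⁻³ m².
Side-by-side slabs ⇒ two capacitors in parallel, each spanning the full gap.
C₁ = κ₁ε₀A₁/d = 1.49 × 8.85×10⁻¹² × 7.95×10⁻⁴ / 2.19×10⁻⁴ = 4.79×10⁻¹¹ F.
C₂ = κ₂ε₀A₂/d = 3.89 × 8.85×10⁻¹² × 7.49×10⁻⁴ / 2.19×10⁻⁴ = 1.18×10⁻¹⁰ F.
C = C₁ + C₂ = 1.66×10⁻¹⁰ F.

C ≈ 166 pF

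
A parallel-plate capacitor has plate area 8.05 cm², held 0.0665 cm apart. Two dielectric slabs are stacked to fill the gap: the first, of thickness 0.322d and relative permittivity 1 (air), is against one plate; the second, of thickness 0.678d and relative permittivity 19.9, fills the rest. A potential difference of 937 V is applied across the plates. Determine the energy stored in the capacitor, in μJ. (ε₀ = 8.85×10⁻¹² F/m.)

A = 8.05 cm² = 8.05×10⁻⁴ m².
Stacked slabs ⇒ two capacitors in series, each with the full plate area.
C₁ = κ₁ε₀A/d₁ = 1.00 × 8.85×10⁻¹² × 8.05×10⁻⁴ / 2.14×10⁻⁴ = 3.33×10⁻¹¹ F.
C₂ = κ₂ε₀A/d₂ = 19.9 × 8.85×10⁻¹² × 8.05×10⁻⁴ / 4.51×10⁻⁴ = 3.14×10⁻¹⁰ F.
C = (1/C₁ + 1/C₂)⁻¹ = 3.01×10⁻¹¹ F.
U = ½CV² = ½ × 3.01×10⁻¹¹ × (937)² = 1.32×10⁻⁵ J.

13.2 μJ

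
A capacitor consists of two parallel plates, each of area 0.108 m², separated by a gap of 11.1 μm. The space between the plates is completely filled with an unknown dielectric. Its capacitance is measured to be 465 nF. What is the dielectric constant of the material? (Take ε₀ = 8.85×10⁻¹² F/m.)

κ = Cd/(ε₀A) = 4.65×10⁻⁷ × 1.11×10⁻⁵ / (8.85×10⁻¹² × 0.108) = 5.40.

κ ≈ 5.40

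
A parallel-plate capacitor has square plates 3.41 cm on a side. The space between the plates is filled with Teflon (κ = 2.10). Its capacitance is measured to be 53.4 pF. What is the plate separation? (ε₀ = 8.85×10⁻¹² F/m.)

A = (3.41 cm)² = 1.16×10⁻³ m².
d = κε₀A/C = 2.10 × 8.85×10⁻¹² × 1.16×10⁻³ / 5.34×10⁻¹¹ = 4.05×10⁻⁴ m.

405 μm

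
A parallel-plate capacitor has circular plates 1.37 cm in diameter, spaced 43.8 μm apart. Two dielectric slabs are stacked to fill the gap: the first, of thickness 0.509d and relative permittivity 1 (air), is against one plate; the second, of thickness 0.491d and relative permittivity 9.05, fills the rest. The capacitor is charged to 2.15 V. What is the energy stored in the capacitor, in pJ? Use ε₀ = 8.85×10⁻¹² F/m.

A = π(1.37/2 cm)² = 1.47×10⁻⁴ m².
Stacked slabs ⇒ two capacitors in series, each with the full plate area.
C₁ = κ₁ε₀A/d₁ = 1.00 × 8.85×10⁻¹² × 1.47×10⁻⁴ / 2.23×10⁻⁵ = 5.85×10⁻¹¹ F.
C₂ = κ₂ε₀A/d₂ = 9.05 × 8.85×10⁻¹² × 1.47×10⁻⁴ / 2.15×10⁻⁵ = 5.49×10⁻¹⁰ F.
C = (1/C₁ + 1/C₂)⁻¹ = 5.29×10⁻¹¹ F.
U = ½CV² = ½ × 5.29×10⁻¹¹ × (2.15)² = 1.22×10⁻¹⁰ J.

U ≈ 122 pJ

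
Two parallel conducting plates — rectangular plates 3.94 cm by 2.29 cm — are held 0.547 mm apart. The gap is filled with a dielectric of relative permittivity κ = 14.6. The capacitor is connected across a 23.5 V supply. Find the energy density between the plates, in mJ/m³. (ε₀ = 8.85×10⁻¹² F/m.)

119 mJ/m³

E = V/d = 23.5 / 5.47×10⁻⁴ = 4.30×10⁴ V/m.
u = ½κε₀E² = ½ × 14.6 × 8.85×10⁻¹² × (4.30×10⁴)² = 0.119 J/m³.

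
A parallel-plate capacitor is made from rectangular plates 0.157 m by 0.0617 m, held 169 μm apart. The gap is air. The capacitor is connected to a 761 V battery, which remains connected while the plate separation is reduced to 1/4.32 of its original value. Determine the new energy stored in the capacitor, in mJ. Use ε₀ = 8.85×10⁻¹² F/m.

U ≈ 0.635 mJ

A = 0.157 × 0.0617 m² = 9.69×10⁻³ m².
Initially C₁ = ε₀A/d = 8.85×10⁻¹² × 9.69×10⁻³ / 1.69×10⁻⁴ = 5.07×10⁻¹⁰ F.
U₁ = 1.47×10⁻⁴ J.
Battery connected ⇒ V is held fixed. C₂ = 4.32 C₁ and U = ½CV², so U₂/U₁ = C₂/C₁ = 4.32.
U₂ = 4.32 × 1.47×10⁻⁴ = 6.35×10⁻⁴ J.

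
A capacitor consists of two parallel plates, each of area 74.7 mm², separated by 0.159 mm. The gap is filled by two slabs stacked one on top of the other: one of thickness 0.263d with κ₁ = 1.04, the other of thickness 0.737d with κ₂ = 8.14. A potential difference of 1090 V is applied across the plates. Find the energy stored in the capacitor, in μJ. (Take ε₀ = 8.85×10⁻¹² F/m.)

A = 74.7 mm² = 7.47×10⁻⁵ m².
Stacked slabs ⇒ two capacitors in series, each with the full plate area.
C₁ = κ₁ε₀A/d₁ = 1.04 × 8.85×10⁻¹² × 7.47×10⁻⁵ / 4.18×10⁻⁵ = 1.64×10⁻¹¹ F.
C₂ = κ₂ε₀A/d₂ = 8.14 × 8.85×10⁻¹² × 7.47×10⁻⁵ / 1.17×10⁻⁴ = 4.59×10⁻¹¹ F.
C = (1/C₁ + 1/C₂)⁻¹ = 1.21×10⁻¹¹ F.
U = ½CV² = ½ × 1.21×10⁻¹¹ × (1090)² = 7.19×10⁻⁶ J.

7.19 μJ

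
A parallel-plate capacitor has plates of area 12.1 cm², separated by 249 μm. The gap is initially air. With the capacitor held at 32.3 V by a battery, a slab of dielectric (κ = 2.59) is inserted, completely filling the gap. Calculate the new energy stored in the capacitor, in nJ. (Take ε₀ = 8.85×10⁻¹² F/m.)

A = 12.1 cm² = 1.21×10⁻³ m².
Initially C₁ = ε₀A/d = 8.85×10⁻¹² × 1.21×10⁻³ / 2.49×10⁻⁴ = 4.30×10⁻¹¹ F.
U₁ = 2.24×10⁻⁸ J.
Battery connected ⇒ V is held fixed. C₂ = 2.59 C₁ and U = ½CV², so U₂/U₁ = C₂/C₁ = 2.59.
U₂ = 2.59 × 2.24×10⁻⁸ = 5.81×10⁻⁸ J.

58.1 nJ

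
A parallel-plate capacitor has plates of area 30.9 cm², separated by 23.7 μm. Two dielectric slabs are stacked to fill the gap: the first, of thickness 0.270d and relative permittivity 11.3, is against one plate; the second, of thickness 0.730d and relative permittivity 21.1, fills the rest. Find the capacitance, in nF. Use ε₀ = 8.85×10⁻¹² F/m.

C ≈ 19.7 nF

A = 30.9 cm² = 3.09×10⁻³ m².
Stacked slabs ⇒ two capacitors in series, each with the full plate area.
C₁ = κ₁ε₀A/d₁ = 11.3 × 8.85×10⁻¹² × 3.09×10⁻³ / 6.40×10⁻⁶ = 4.83×10⁻⁸ F.
C₂ = κ₂ε₀A/d₂ = 21.1 × 8.85×10⁻¹² × 3.09×10⁻³ / 1.73×10⁻⁵ = 3.34×10⁻⁸ F.
C = (1/C₁ + 1/C₂)⁻¹ = 1.97×10⁻⁸ F.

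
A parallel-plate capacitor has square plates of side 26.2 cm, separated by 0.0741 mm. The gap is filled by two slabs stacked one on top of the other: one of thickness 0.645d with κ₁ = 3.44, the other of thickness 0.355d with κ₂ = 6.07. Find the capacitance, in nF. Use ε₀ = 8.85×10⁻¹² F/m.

A = (26.2 cm)² = 6.86×10⁻² m².
Stacked slabs ⇒ two capacitors in series, each with the full plate area.
C₁ = κ₁ε₀A/d₁ = 3.44 × 8.85×10⁻¹² × 6.86×10⁻² / 4.78×10⁻⁵ = 4.37×10⁻⁸ F.
C₂ = κ₂ε₀A/d₂ = 6.07 × 8.85×10⁻¹² × 6.86×10⁻² / 2.63×10⁻⁵ = 1.40×10⁻⁷ F.
C = (1/C₁ + 1/C₂)⁻¹ = 3.33×10⁻⁸ F.

33.3 nF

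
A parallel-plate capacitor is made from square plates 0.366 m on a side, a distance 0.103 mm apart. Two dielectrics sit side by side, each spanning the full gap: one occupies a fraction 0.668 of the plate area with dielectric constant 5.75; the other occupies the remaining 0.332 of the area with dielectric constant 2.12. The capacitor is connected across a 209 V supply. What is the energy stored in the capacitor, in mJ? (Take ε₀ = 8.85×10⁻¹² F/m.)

U ≈ 1.14 mJ

A = (0.366 m)² = 0.134 m².
Side-by-side slabs ⇒ two capacitors in parallel, each spanning the full gap.
C₁ = κ₁ε₀A₁/d = 5.75 × 8.85×10⁻¹² × 8.95×10⁻² / 1.03×10⁻⁴ = 4.42×10⁻⁸ F.
C₂ = κ₂ε₀A₂/d = 2.12 × 8.85×10⁻¹² × 4.45×10⁻² / 1.03×10⁻⁴ = 8.10×10⁻⁹ F.
C = C₁ + C₂ = 5.23×10⁻⁸ F.
U = ½CV² = ½ × 5.23×10⁻⁸ × (209)² = 1.14×10⁻³ J.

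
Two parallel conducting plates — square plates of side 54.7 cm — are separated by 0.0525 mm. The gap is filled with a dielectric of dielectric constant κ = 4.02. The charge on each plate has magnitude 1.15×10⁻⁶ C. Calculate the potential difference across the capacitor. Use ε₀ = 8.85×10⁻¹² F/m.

5.67 V

A = (54.7 cm)² = 0.299 m².
C = κε₀A/d = 4.02 × 8.85×10⁻¹² × 0.299 / 5.25×10⁻⁵ = 2.03×10⁻⁷ F.
V = Q/C = 1.15×10⁻⁶ / 2.03×10⁻⁷ = 5.67 V.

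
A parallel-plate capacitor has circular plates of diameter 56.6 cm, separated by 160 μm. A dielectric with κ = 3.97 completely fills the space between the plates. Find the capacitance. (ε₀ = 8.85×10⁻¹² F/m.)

C ≈ 55.3 nF

A = π(56.6/2 cm)² = 0.252 m².
C = κε₀A/d = 3.97 × 8.85×10⁻¹² × 0.252 / 1.60×10⁻⁴ = 5.53×10⁻⁸ F.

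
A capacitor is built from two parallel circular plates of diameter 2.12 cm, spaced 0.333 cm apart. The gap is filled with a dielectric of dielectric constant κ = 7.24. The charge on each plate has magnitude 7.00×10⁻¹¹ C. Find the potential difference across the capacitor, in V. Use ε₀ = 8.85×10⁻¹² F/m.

10.3 V

A = π(2.12/2 cm)² = 3.53×10⁻⁴ m².
C = κε₀A/d = 7.24 × 8.85×10⁻¹² × 3.53×10⁻⁴ / 3.33×10⁻³ = 6.79×10⁻¹² F.
V = Q/C = 7.00×10⁻¹¹ / 6.79×10⁻¹² = 10.3 V.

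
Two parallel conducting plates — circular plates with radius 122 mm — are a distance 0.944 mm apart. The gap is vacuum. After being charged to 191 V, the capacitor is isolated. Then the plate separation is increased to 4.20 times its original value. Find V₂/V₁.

V₂/V₁ ≈ 4.20

Isolated ⇒ Q is held fixed.
C₂ = 0.238 C₁ and V = Q/C, so V₂/V₁ = C₁/C₂ = 4.20.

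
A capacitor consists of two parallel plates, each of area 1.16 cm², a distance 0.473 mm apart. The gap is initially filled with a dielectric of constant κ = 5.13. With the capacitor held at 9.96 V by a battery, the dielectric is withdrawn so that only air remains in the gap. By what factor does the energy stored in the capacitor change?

Battery connected ⇒ V is held fixed.
C₂ = 0.195 C₁ and U = ½CV², so U₂/U₁ = C₂/C₁ = 0.195.

U₂/U₁ ≈ 0.195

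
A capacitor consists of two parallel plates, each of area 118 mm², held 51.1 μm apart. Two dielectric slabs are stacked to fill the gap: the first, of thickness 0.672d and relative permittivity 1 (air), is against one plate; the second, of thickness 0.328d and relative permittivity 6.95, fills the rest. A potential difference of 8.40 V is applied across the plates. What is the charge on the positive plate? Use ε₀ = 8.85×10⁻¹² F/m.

Q ≈ 239 pC

A = 118 mm² = 1.18×10⁻⁴ m².
Stacked slabs ⇒ two capacitors in series, each with the full plate area.
C₁ = κ₁ε₀A/d₁ = 1.00 × 8.85×10⁻¹² × 1.18×10⁻⁴ / 3.43×10⁻⁵ = 3.04×10⁻¹¹ F.
C₂ = κ₂ε₀A/d₂ = 6.95 × 8.85×10⁻¹² × 1.18×10⁻⁴ / 1.68×10⁻⁵ = 4.33×10⁻¹⁰ F.
C = (1/C₁ + 1/C₂)⁻¹ = 2.84×10⁻¹¹ F.
Q = CV = 2.84×10⁻¹¹ × 8.40 = 2.39×10⁻¹⁰ C.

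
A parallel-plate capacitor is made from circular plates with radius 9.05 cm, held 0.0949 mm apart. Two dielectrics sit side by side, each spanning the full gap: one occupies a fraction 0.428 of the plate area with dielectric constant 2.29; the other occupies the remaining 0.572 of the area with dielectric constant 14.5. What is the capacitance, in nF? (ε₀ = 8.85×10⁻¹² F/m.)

A = π(9.05 cm)² = 2.57×10⁻² m².
Side-by-side slabs ⇒ two capacitors in parallel, each spanning the full gap.
C₁ = κ₁ε₀A₁/d = 2.29 × 8.85×10⁻¹² × 1.10×10⁻² / 9.49×10⁻⁵ = 2.35×10⁻⁹ F.
C₂ = κ₂ε₀A₂/d = 14.5 × 8.85×10⁻¹² × 1.47×10⁻² / 9.49×10⁻⁵ = 1.99×10⁻⁸ F.
C = C₁ + C₂ = 2.23×10⁻⁸ F.

22.3 nF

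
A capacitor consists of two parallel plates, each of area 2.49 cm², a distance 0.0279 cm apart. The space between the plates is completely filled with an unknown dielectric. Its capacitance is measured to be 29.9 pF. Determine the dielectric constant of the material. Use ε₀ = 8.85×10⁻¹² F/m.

κ ≈ 3.79

A = 2.49 cm² = 2.49×10⁻⁴ m².
κ = Cd/(ε₀A) = 2.99×10⁻¹¹ × 2.79×10⁻⁴ / (8.85×10⁻¹² × 2.49×10⁻⁴) = 3.79.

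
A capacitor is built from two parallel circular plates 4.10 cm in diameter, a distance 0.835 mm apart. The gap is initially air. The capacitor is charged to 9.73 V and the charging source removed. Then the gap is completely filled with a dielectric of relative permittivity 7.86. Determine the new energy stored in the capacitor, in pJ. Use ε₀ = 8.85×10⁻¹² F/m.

U ≈ 84.3 pJ

A = π(4.10/2 cm)² = 1.32×10⁻³ m².
Initially C₁ = ε₀A/d = 8.85×10⁻¹² × 1.32×10⁻³ / 8.35×10⁻⁴ = 1.40×10⁻¹¹ F.
U₁ = 6.62×10⁻¹⁰ J.
Isolated ⇒ Q is held fixed. C₂ = 7.86 C₁ and U = Q²/(2C), so U₂/U₁ = C₁/C₂ = 0.127.
U₂ = 0.127 × 6.62×10⁻¹⁰ = 8.43×10⁻¹¹ J.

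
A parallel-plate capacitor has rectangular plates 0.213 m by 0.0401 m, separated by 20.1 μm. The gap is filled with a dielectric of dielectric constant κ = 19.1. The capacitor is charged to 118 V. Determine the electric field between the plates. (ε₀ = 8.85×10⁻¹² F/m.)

5.87 MV/m

E = V/d = 118 / 2.01×10⁻⁵ = 5.87×10⁶ V/m.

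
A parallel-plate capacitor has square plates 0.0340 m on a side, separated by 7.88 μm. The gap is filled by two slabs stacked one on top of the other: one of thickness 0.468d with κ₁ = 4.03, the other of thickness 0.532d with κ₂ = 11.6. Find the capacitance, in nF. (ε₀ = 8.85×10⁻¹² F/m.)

A = (0.0340 m)² = 1.16×10⁻³ m².
Stacked slabs ⇒ two capacitors in series, each with the full plate area.
C₁ = κ₁ε₀A/d₁ = 4.03 × 8.85×10⁻¹² × 1.16×10⁻³ / 3.69×10⁻⁶ = 1.12×10⁻⁸ F.
C₂ = κ₂ε₀A/d₂ = 11.6 × 8.85×10⁻¹² × 1.16×10⁻³ / 4.19×10⁻⁶ = 2.83×10⁻⁸ F.
C = (1/C₁ + 1/C₂)⁻¹ = 8.01×10⁻⁹ F.

C ≈ 8.01 nF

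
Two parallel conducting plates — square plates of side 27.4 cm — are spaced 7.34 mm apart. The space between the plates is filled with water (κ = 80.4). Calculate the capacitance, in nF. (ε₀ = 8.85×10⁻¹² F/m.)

7.28 nF

A = (27.4 cm)² = 7.51×10⁻² m².
C = κε₀A/d = 80.4 × 8.85×10⁻¹² × 7.51×10⁻² / 7.34×10⁻³ = 7.28×10⁻⁹ F.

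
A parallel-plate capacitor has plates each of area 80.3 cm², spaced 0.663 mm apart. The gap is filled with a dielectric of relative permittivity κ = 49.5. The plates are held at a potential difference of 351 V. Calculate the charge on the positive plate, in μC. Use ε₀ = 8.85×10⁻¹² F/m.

1.86 μC

A = 80.3 cm² = 8.03×10⁻³ m².
C = κε₀A/d = 49.5 × 8.85×10⁻¹² × 8.03×10⁻³ / 6.63×10⁻⁴ = 5.31×10⁻⁹ F.
Q = CV = 5.31×10⁻⁹ × 351 = 1.86×10⁻⁶ C.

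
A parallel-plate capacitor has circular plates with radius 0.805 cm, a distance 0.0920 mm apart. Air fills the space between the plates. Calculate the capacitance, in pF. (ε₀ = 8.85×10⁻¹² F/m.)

19.6 pF

A = π(0.805 cm)² = 2.04×10⁻⁴ m².
C = ε₀A/d = 8.85×10⁻¹² × 2.04×10⁻⁴ / 9.20×10⁻⁵ = 1.96×10⁻¹¹ F.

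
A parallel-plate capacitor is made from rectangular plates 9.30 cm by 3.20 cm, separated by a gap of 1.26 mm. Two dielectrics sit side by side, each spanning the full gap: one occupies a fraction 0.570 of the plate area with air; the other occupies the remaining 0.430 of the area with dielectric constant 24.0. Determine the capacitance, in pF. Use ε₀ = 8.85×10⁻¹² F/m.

A = 9.30 × 3.20 cm² = 2.98×10⁻³ m².
Side-by-side slabs ⇒ two capacitors in parallel, each spanning the full gap.
C₁ = κ₁ε₀A₁/d = 1.00 × 8.85×10⁻¹² × 1.70×10⁻³ / 1.26×10⁻³ = 1.19×10⁻¹¹ F.
C₂ = κ₂ε₀A₂/d = 24.0 × 8.85×10⁻¹² × 1.28×10⁻³ / 1.26×10⁻³ = 2.16×10⁻¹⁰ F.
C = C₁ + C₂ = 2.28×10⁻¹⁰ F.

228 pF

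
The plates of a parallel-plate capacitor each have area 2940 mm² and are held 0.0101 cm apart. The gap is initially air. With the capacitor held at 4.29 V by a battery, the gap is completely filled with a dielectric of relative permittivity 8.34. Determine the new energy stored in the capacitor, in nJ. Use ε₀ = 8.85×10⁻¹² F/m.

19.8 nJ

A = 2940 mm² = 2.94×10⁻³ m².
Initially C₁ = ε₀A/d = 8.85×10⁻¹² × 2.94×10⁻³ / 1.01×10⁻⁴ = 2.58×10⁻¹⁰ F.
U₁ = 2.37×10⁻⁹ J.
Battery connected ⇒ V is held fixed. C₂ = 8.34 C₁ and U = ½CV², so U₂/U₁ = C₂/C₁ = 8.34.
U₂ = 8.34 × 2.37×10⁻⁹ = 1.98×10⁻⁸ J.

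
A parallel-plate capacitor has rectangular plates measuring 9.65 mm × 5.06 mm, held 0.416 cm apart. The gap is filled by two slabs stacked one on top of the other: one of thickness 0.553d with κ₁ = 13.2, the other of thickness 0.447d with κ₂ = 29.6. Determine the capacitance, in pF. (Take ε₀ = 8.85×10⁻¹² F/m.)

A = 9.65 × 5.06 mm² = 4.88×10⁻⁵ m².
Stacked slabs ⇒ two capacitors in series, each with the full plate area.
C₁ = κ₁ε₀A/d₁ = 13.2 × 8.85×10⁻¹² × 4.88×10⁻⁵ / 2.30×10⁻³ = 2.48×10⁻¹² F.
C₂ = κ₂ε₀A/d₂ = 29.6 × 8.85×10⁻¹² × 4.88×10⁻⁵ / 1.86×10⁻³ = 6.88×10⁻¹² F.
C = (1/C₁ + 1/C₂)⁻¹ = 1.82×10⁻¹² F.

C ≈ 1.82 pF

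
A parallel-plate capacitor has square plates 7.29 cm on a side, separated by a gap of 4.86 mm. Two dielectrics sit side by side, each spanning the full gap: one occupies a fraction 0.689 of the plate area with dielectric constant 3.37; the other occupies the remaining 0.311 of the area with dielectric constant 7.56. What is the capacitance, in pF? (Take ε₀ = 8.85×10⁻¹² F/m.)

A = (7.29 cm)² = 5.31×10⁻³ m².
Side-by-side slabs ⇒ two capacitors in parallel, each spanning the full gap.
C₁ = κ₁ε₀A₁/d = 3.37 × 8.85×10⁻¹² × 3.66×10⁻³ / 4.86×10⁻³ = 2.25×10⁻¹¹ F.
C₂ = κ₂ε₀A₂/d = 7.56 × 8.85×10⁻¹² × 1.65×10⁻³ / 4.86×10⁻³ = 2.28×10⁻¹¹ F.
C = C₁ + C₂ = 4.52×10⁻¹¹ F.

C ≈ 45.2 pF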